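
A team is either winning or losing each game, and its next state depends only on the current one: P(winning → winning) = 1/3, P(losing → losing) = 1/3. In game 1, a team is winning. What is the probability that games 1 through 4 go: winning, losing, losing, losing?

2/27

Game 1 is given. For each transition, use the conditional probability from the current state:
P(losing | winning) = 2/3; P(losing | losing) = 1/3; P(losing | losing) = 1/3.
P = 2/3 × 1/3 × 1/3 = 2/27.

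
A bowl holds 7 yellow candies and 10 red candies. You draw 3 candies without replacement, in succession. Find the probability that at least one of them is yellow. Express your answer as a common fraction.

14/17

P(no yellow) = 10/17 × 9/16 × 8/15 = 720/4080 = 3/17.
P(at least one) = 1 − 3/17 = 14/17.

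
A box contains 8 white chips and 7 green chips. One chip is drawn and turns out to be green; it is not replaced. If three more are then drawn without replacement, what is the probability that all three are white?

2/13

After the first draw, 8 of the remaining 14 chips are white.
P = 8/14 × 7/13 × 6/12 = 336/2184 = 2/13.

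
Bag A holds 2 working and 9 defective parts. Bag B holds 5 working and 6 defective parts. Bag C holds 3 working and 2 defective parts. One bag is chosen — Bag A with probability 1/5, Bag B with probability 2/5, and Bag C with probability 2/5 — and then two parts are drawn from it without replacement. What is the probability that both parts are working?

54/275

From Bag A: P(both working) = (2/11)(1/10) = 1/55.
From Bag B: P(both working) = (5/11)(4/10) = 2/11.
From Bag C: P(both working) = (3/5)(2/4) = 3/10.
Total probability = (1/5)(1/55) + (2/5)(2/11) + (2/5)(3/10) = 54/275.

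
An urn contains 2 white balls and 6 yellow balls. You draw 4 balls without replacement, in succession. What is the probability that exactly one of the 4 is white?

4/7

One ordering (white drawn first) has probability 2/8 × 6/7 × 5/6 × 4/5 = 240/1680 = 1/7.
There are C(4,1) = 4 such orderings, each equally likely, so P = 4 × 1/7 = 4/7.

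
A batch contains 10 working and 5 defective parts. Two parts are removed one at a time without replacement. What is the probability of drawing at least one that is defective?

4/7

P(no defective) = 10/15 × 9/14 = 90/210 = 3/7.
P(at least one) = 1 − 3/7 = 4/7.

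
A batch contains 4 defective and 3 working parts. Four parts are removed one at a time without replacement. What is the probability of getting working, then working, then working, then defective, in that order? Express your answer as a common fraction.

Each draw changes the counts, so multiply the conditional probabilities along the sequence:
P = 3/7 × 2/6 × 1/5 × 4/4 = 24/840 = 1/35.

1/35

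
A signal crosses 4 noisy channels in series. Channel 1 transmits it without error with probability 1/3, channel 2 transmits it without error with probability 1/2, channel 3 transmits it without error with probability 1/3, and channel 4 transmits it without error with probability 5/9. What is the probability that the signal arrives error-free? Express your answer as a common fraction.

5/162

Each stage is reached only if all earlier stages succeed, so
P = 1/3 × 1/2 × 1/3 × 5/9 = 5/162.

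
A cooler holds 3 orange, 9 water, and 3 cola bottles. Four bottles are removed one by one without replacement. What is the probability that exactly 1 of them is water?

One ordering (water drawn first) has probability 9/15 × 6/14 × 5/13 × 4/12 = 1080/32760 = 3/91.
There are C(4,1) = 4 such orderings, each equally likely, so P = 4 × 3/91 = 12/91.

12/91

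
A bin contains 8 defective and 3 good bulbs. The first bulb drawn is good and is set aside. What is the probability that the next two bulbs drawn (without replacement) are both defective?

28/45

After the first draw, 8 of the remaining 10 bulbs are defective.
P = 8/10 × 7/9 = 56/90 = 28/45.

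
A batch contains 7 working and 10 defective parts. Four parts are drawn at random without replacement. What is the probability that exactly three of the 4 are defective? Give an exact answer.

One ordering (defective drawn first) has probability 10/17 × 9/16 × 8/15 × 7/14 = 5040/57120 = 3/34.
There are C(4,3) = 4 such orderings, each equally likely, so P = 4 × 3/34 = 6/17.

6/17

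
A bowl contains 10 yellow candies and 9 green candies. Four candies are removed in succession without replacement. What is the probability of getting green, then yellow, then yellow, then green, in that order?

45/646

Each draw changes the counts, so multiply the conditional probabilities along the sequence:
P = 9/19 × 10/18 × 9/17 × 8/16 = 6480/93024 = 45/646.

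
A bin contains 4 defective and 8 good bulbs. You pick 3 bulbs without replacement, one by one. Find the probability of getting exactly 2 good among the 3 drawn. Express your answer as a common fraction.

28/55

One ordering (good drawn first) has probability 8/12 × 7/11 × 4/10 = 224/1320 = 28/165.
There are C(3,2) = 3 such orderings, each equally likely, so P = 3 × 28/165 = 28/55.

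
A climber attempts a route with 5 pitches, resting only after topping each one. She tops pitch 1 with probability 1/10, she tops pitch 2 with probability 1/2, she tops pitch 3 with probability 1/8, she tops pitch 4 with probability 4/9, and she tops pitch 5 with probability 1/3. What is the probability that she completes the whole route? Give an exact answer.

Multiplying along the chain,
P = 1/10 × 1/2 × 1/8 × 4/9 × 1/3 = 4/4320 = 1/1080.

1/1080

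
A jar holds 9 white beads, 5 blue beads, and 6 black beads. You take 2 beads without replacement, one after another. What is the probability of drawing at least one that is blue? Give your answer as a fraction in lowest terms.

P(no blue) = 15/20 × 14/19 = 210/380 = 21/38.
P(at least one) = 1 − 21/38 = 17/38.

17/38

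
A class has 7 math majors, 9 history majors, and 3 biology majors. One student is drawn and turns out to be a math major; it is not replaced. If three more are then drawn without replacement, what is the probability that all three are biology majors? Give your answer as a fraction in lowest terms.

1/816

With the first student removed, 3 biology majors remain out of 18.
P = 3/18 × 2/17 × 1/16 = 6/4896 = 1/816.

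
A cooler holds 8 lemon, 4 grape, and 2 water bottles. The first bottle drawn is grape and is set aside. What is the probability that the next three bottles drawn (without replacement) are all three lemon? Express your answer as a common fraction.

With the first bottle removed, 8 lemon remain out of 13.
P = 8/13 × 7/12 × 6/11 = 336/1716 = 28/143.

28/143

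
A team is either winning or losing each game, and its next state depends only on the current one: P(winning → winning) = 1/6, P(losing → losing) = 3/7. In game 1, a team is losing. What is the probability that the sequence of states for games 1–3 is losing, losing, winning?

12/49

Game 1 is given. For each transition, use the conditional probability from the current state:
P(losing | losing) = 3/7; P(winning | losing) = 4/7.
P = 3/7 × 4/7 = 12/49.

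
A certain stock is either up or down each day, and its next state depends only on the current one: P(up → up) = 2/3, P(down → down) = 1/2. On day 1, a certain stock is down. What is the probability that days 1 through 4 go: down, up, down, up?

Day 1 is given. For each transition, use the conditional probability from the current state:
P(up | down) = 1/2; P(down | up) = 1/3; P(up | down) = 1/2.
P = 1/2 × 1/3 × 1/2 = 1/12.

1/12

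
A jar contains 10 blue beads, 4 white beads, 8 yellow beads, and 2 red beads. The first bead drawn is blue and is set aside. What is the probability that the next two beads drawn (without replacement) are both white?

6/253

With the first bead removed, 4 white remain out of 23.
P = 4/23 × 3/22 = 12/506 = 6/253.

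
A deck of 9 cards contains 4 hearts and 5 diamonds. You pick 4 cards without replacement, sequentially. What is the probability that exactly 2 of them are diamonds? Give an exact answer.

One ordering (diamonds drawn first) has probability 5/9 × 4/8 × 4/7 × 3/6 = 240/3024 = 5/63.
There are C(4,2) = 6 such orderings, each equally likely, so P = 6 × 5/63 = 10/21.

10/21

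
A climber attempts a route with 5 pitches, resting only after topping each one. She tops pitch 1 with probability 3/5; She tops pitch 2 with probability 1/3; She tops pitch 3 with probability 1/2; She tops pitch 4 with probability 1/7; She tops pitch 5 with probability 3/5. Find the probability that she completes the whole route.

Multiplying along the chain,
P = 3/5 × 1/3 × 1/2 × 1/7 × 3/5 = 9/1050 = 3/350.

3/350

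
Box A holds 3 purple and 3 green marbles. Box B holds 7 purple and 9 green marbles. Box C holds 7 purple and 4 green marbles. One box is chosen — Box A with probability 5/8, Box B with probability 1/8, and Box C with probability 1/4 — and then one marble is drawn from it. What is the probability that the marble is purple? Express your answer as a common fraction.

From Box A: P(purple) = 3/6.
From Box B: P(purple) = 7/16.
From Box C: P(purple) = 7/11.
Total probability = (5/8)(3/6) + (1/8)(7/16) + (1/4)(7/11) = 741/1408.

741/1408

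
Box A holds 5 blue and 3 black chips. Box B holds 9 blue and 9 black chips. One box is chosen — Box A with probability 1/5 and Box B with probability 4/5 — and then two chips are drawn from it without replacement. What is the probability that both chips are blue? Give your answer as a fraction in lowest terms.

309/1190

From Box A: P(both blue) = (5/8)(4/7) = 5/14.
From Box B: P(both blue) = (9/18)(8/17) = 4/17.
Total probability = (1/5)(5/14) + (4/5)(4/17) = 309/1190.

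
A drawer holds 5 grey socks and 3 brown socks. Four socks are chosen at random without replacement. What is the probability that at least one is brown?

P(no brown) = 5/8 × 4/7 × 3/6 × 2/5 = 120/1680 = 1/14.
P(at least one) = 1 − 1/14 = 13/14.

13/14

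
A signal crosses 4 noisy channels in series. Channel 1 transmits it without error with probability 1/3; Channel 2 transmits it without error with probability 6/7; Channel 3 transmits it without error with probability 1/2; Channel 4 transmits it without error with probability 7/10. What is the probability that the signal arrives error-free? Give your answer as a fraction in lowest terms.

1/10

Each stage is reached only if all earlier stages succeed, so
P = 1/3 × 6/7 × 1/2 × 7/10 = 42/420 = 1/10.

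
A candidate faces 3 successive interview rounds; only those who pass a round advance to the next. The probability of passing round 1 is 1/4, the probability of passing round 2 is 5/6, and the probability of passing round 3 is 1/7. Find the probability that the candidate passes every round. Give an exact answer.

Each stage is reached only if all earlier stages succeed, so
P = 1/4 × 5/6 × 1/7 = 5/168.

5/168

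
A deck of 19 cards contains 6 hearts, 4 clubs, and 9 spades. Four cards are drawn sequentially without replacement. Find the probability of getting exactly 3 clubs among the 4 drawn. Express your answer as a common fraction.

5/323

One ordering (clubs drawn first) has probability 4/19 × 3/18 × 2/17 × 15/16 = 360/93024 = 5/1292.
There are C(4,3) = 4 such orderings, each equally likely, so P = 4 × 5/1292 = 5/323.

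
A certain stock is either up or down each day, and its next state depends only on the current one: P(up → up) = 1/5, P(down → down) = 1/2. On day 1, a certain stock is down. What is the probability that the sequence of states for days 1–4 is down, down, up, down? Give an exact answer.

Day 1 is given. For each transition, use the conditional probability from the current state:
P(down | down) = 1/2; P(up | down) = 1/2; P(down | up) = 4/5.
P = 1/2 × 1/2 × 4/5 = 4/20 = 1/5.

1/5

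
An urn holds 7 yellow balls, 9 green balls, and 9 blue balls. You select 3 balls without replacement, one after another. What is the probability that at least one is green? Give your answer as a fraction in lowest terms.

P(no green) = 16/25 × 15/24 × 14/23 = 3360/13800 = 28/115.
P(at least one) = 1 − 28/115 = 87/115.

87/115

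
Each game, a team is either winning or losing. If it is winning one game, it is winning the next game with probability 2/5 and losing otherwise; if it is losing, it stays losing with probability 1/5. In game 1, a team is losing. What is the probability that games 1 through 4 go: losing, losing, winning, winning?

Game 1 is given. For each transition, use the conditional probability from the current state:
P(losing | losing) = 1/5; P(winning | losing) = 4/5; P(winning | winning) = 2/5.
P = 1/5 × 4/5 × 2/5 = 8/125.

8/125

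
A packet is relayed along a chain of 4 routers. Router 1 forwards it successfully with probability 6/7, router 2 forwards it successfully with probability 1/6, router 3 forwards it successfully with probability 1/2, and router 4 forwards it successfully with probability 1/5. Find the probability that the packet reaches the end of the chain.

1/70

Multiplying along the chain,
P = 6/7 × 1/6 × 1/2 × 1/5 = 6/420 = 1/70.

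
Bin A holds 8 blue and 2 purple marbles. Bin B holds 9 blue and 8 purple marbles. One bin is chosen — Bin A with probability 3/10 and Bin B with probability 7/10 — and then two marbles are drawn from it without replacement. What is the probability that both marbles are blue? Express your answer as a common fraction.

From Bin A: P(both blue) = (8/10)(7/9) = 28/45.
From Bin B: P(both blue) = (9/17)(8/16) = 9/34.
Total probability = (3/10)(28/45) + (7/10)(9/34) = 1897/5100.

1897/5100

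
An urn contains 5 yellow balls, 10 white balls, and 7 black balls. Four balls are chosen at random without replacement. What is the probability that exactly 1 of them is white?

40/133

One ordering (white drawn first) has probability 10/22 × 12/21 × 11/20 × 10/19 = 13200/175560 = 10/133.
There are C(4,1) = 4 such orderings, each equally likely, so P = 4 × 10/133 = 40/133.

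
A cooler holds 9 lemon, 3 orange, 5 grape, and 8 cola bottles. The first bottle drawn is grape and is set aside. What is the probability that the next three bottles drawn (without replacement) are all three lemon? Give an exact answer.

21/506

With the first bottle removed, 9 lemon remain out of 24.
P = 9/24 × 8/23 × 7/22 = 504/12144 = 21/506.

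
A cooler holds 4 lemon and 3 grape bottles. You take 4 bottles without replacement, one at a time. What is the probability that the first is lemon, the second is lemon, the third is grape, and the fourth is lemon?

Multiply the probability of each draw given the previous ones:
P = 4/7 × 3/6 × 3/5 × 2/4 = 72/840 = 3/35.

3/35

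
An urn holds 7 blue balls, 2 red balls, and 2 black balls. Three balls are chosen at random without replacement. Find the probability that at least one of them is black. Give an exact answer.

P(no black) = 9/11 × 8/10 × 7/9 = 504/990 = 28/55.
P(at least one) = 1 − 28/55 = 27/55.

27/55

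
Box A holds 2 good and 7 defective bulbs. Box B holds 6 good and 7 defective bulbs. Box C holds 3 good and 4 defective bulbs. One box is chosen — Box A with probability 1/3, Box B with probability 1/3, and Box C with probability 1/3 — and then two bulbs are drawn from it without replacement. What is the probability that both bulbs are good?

1189/9828

From Box A: P(both good) = (2/9)(1/8) = 1/36.
From Box B: P(both good) = (6/13)(5/12) = 5/26.
From Box C: P(both good) = (3/7)(2/6) = 1/7.
Total probability = (1/3)(1/36) + (1/3)(5/26) + (1/3)(1/7) = 1189/9828.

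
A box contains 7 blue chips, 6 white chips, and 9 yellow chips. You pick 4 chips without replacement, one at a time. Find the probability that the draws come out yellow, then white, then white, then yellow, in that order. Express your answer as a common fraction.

Chain rule:
P = 9/22 × 6/21 × 5/20 × 8/19 = 2160/175560 = 18/1463.

18/1463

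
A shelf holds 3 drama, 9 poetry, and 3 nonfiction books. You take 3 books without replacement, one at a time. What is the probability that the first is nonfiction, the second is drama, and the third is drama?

3/455

Chain rule:
P = 3/15 × 3/14 × 2/13 = 18/2730 = 3/455.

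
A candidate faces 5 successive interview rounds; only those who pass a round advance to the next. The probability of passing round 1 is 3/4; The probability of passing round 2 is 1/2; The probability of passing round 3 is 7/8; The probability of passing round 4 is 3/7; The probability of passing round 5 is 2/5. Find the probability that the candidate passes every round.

The events are sequential, so multiply the conditional probabilities:
P = 3/4 × 1/2 × 7/8 × 3/7 × 2/5 = 126/2240 = 9/160.

9/160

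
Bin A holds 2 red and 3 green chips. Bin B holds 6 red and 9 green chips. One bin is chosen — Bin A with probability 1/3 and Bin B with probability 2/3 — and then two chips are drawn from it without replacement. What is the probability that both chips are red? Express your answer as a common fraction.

9/70

From Bin A: P(both red) = (2/5)(1/4) = 1/10.
From Bin B: P(both red) = (6/15)(5/14) = 1/7.
Total probability = (1/3)(1/10) + (2/3)(1/7) = 9/70.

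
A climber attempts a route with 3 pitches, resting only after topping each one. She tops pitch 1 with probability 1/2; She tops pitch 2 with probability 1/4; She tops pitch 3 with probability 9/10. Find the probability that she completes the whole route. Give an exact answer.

9/80

Each stage is reached only if all earlier stages succeed, so
P = 1/2 × 1/4 × 9/10 = 9/80.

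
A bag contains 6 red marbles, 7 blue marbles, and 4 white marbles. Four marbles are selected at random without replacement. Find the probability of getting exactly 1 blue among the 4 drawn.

One ordering (blue drawn first) has probability 7/17 × 10/16 × 9/15 × 8/14 = 5040/57120 = 3/34.
There are C(4,1) = 4 such orderings, each equally likely, so P = 4 × 3/34 = 6/17.

6/17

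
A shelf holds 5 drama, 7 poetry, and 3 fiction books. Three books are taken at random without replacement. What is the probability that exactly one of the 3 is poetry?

One ordering (poetry drawn first) has probability 7/15 × 8/14 × 7/13 = 392/2730 = 28/195.
There are C(3,1) = 3 such orderings, each equally likely, so P = 3 × 28/195 = 28/65.

28/65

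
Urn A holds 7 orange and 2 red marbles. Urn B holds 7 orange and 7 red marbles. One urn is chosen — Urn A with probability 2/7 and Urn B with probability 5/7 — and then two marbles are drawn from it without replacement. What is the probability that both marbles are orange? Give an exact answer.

181/546

From Urn A: P(both orange) = (7/9)(6/8) = 7/12.
From Urn B: P(both orange) = (7/14)(6/13) = 3/13.
Total probability = (2/7)(7/12) + (5/7)(3/13) = 181/546.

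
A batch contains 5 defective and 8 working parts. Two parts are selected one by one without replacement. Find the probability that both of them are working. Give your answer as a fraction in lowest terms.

P = 8/13 × 7/12 = 56/156 = 14/39.

14/39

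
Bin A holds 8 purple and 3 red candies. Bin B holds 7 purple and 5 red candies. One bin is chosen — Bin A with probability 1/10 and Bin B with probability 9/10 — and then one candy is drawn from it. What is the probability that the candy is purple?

263/440

From Bin A: P(purple) = 8/11.
From Bin B: P(purple) = 7/12.
Total probability = (1/10)(8/11) + (9/10)(7/12) = 263/440.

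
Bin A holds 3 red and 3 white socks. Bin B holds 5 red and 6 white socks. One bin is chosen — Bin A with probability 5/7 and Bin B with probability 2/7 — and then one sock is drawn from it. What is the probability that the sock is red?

75/154

From Bin A: P(red) = 3/6.
From Bin B: P(red) = 5/11.
Total probability = (5/7)(3/6) + (2/7)(5/11) = 75/154.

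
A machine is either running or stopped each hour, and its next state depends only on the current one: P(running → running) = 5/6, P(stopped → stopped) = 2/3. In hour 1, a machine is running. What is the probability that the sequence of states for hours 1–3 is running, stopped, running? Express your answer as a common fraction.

1/18

Hour 1 is given. For each transition, use the conditional probability from the current state:
P(stopped | running) = 1/6; P(running | stopped) = 1/3.
P = 1/6 × 1/3 = 1/18.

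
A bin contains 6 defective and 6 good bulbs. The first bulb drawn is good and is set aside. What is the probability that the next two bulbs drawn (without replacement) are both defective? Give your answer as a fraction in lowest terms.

With the first bulb removed, 6 defective remain out of 11.
P = 6/11 × 5/10 = 30/110 = 3/11.

3/11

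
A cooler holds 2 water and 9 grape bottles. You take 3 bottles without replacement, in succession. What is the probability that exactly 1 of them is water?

One ordering (water drawn first) has probability 2/11 × 9/10 × 8/9 = 144/990 = 8/55.
There are C(3,1) = 3 such orderings, each equally likely, so P = 3 × 8/55 = 24/55.

24/55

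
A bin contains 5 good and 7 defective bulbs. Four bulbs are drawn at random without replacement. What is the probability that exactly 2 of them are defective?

One ordering (defective drawn first) has probability 7/12 × 6/11 × 5/10 × 4/9 = 840/11880 = 7/99.
There are C(4,2) = 6 such orderings, each equally likely, so P = 6 × 7/99 = 14/33.

14/33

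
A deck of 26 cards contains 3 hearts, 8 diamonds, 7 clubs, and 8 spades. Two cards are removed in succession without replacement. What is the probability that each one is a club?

21/325

P(every draw is a club) = 7/26 × 6/25 = 42/650 = 21/325.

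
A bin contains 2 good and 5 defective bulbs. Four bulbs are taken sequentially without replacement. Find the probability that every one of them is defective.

1/7

P(all defective) = 5/7 × 4/6 × 3/5 × 2/4 = 120/840 = 1/7.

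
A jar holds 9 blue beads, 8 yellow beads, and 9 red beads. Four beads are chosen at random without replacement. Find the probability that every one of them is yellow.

P = 8/26 × 7/25 × 6/24 × 5/23 = 1680/358800 = 7/1495.

7/1495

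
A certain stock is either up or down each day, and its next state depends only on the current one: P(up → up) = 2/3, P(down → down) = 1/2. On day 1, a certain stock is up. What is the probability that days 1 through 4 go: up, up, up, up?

Day 1 is given. For each transition, use the conditional probability from the current state:
P(up | up) = 2/3; P(up | up) = 2/3; P(up | up) = 2/3.
P = 2/3 × 2/3 × 2/3 = 8/27.

8/27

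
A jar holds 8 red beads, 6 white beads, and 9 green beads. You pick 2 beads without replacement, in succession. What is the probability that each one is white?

15/253

P = 6/23 × 5/22 = 30/506 = 15/253.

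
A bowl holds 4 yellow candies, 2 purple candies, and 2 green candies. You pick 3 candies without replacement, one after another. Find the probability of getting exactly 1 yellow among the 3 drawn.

3/7

One ordering (yellow drawn first) has probability 4/8 × 4/7 × 3/6 = 48/336 = 1/7.
There are C(3,1) = 3 such orderings, each equally likely, so P = 3 × 1/7 = 3/7.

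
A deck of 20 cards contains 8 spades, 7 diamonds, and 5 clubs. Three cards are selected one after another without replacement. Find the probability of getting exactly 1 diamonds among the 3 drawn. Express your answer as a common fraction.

91/190

One ordering (a diamond drawn first) has probability 7/20 × 13/19 × 12/18 = 1092/6840 = 91/570.
There are C(3,1) = 3 such orderings, each equally likely, so P = 3 × 91/570 = 91/190.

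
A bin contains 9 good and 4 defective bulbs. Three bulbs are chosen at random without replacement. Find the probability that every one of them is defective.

P(every draw is defective) = 4/13 × 3/12 × 2/11 = 24/1716 = 2/143.

2/143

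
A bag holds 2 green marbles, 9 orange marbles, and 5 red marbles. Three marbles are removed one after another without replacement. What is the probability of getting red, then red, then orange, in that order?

3/56

Multiply the probability of each draw given the previous ones:
P = 5/16 × 4/15 × 9/14 = 180/3360 = 3/56.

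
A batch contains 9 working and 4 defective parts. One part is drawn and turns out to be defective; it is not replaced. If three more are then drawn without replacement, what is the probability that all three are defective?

After the first draw, 3 of the remaining 12 parts are defective.
P = 3/12 × 2/11 × 1/10 = 6/1320 = 1/220.

1/220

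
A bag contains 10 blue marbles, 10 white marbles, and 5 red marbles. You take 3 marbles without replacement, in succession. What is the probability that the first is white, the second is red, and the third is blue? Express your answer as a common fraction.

Chain rule:
P = 10/25 × 5/24 × 10/23 = 500/13800 = 5/138.

5/138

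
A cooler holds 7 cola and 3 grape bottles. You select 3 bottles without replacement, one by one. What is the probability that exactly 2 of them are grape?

One ordering (grape drawn first) has probability 3/10 × 2/9 × 7/8 = 42/720 = 7/120.
There are C(3,2) = 3 such orderings, each equally likely, so P = 3 × 7/120 = 7/40.

7/40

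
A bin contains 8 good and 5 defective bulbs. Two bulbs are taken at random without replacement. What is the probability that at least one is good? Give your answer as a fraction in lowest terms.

34/39

P(no good) = 5/13 × 4/12 = 20/156 = 5/39.
P(at least one) = 1 − 5/39 = 34/39.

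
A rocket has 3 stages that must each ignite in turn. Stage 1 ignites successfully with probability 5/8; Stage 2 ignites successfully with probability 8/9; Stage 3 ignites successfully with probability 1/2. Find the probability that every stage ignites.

5/18

Each stage is reached only if all earlier stages succeed, so
P = 5/8 × 8/9 × 1/2 = 40/144 = 5/18.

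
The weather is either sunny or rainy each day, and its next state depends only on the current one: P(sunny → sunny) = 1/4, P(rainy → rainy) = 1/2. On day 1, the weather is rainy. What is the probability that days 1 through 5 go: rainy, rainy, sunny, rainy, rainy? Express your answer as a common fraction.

3/32

Day 1 is given. For each transition, use the conditional probability from the current state:
P(rainy | rainy) = 1/2; P(sunny | rainy) = 1/2; P(rainy | sunny) = 3/4; P(rainy | rainy) = 1/2.
P = 1/2 × 1/2 × 3/4 × 1/2 = 3/32.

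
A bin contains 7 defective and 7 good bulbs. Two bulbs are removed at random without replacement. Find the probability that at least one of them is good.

10/13

P(no good) = 7/14 × 6/13 = 42/182 = 3/13.
P(at least one) = 1 − 3/13 = 10/13.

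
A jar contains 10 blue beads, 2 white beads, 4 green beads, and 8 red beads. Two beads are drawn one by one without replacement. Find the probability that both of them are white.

P(all white) = 2/24 × 1/23 = 2/552 = 1/276.

1/276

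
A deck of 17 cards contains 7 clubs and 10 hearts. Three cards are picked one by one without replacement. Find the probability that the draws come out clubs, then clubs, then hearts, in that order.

Multiply the probability of each draw given the previous ones:
P = 7/17 × 6/16 × 10/15 = 420/4080 = 7/68.

7/68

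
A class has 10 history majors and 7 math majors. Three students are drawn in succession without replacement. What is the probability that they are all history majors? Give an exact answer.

3/17

P = 10/17 × 9/16 × 8/15 = 720/4080 = 3/17.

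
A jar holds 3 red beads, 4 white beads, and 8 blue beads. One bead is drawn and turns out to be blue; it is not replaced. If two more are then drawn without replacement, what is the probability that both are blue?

3/13

After the first draw, 7 of the remaining 14 beads are blue.
P = 7/14 × 6/13 = 42/182 = 3/13.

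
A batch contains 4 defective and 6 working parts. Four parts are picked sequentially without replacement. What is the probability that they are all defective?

P(every draw is defective) = 4/10 × 3/9 × 2/8 × 1/7 = 24/5040 = 1/210.

1/210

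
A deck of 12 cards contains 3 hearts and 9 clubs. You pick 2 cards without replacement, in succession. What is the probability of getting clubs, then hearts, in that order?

Chain rule:
P = 9/12 × 3/11 = 27/132 = 9/44.

9/44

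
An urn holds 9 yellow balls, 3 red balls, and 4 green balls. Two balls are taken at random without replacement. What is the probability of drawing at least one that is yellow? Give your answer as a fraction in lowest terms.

P(no yellow) = 7/16 × 6/15 = 42/240 = 7/40.
P(at least one) = 1 − 7/40 = 33/40.

33/40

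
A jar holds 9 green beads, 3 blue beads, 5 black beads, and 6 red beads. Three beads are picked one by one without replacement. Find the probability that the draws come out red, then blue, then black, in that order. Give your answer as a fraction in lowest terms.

Chain rule:
P = 6/23 × 3/22 × 5/21 = 90/10626 = 15/1771.

15/1771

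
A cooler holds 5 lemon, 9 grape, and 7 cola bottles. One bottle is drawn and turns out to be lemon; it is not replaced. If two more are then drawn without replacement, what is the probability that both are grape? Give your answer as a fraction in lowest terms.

After the first draw, 9 of the remaining 20 bottles are grape.
P = 9/20 × 8/19 = 72/380 = 18/95.

18/95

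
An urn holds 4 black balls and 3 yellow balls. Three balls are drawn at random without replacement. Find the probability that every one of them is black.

P(all black) = 4/7 × 3/6 × 2/5 = 24/210 = 4/35.

4/35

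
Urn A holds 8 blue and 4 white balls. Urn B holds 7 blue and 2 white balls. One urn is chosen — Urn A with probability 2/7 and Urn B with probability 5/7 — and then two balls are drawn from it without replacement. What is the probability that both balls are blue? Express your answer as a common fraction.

71/132

From Urn A: P(both blue) = (8/12)(7/11) = 14/33.
From Urn B: P(both blue) = (7/9)(6/8) = 7/12.
Total probability = (2/7)(14/33) + (5/7)(7/12) = 71/132.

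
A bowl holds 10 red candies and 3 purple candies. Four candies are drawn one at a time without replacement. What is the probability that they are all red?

P = 10/13 × 9/12 × 8/11 × 7/10 = 5040/17160 = 42/143.

42/143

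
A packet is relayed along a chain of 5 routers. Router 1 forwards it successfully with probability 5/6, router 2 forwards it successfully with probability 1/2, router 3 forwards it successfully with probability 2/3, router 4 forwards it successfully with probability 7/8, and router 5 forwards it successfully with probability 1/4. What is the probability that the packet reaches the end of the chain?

Each stage is reached only if all earlier stages succeed, so
P = 5/6 × 1/2 × 2/3 × 7/8 × 1/4 = 70/1152 = 35/576.

35/576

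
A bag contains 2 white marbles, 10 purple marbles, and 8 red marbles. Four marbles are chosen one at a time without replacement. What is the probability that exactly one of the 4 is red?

352/969

One ordering (red drawn first) has probability 8/20 × 12/19 × 11/18 × 10/17 = 10560/116280 = 88/969.
There are C(4,1) = 4 such orderings, each equally likely, so P = 4 × 88/969 = 352/969.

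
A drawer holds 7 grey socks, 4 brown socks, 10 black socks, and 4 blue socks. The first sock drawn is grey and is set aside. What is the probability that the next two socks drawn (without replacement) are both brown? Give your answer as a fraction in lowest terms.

1/46

With the first sock removed, 4 brown remain out of 24.
P = 4/24 × 3/23 = 12/552 = 1/46.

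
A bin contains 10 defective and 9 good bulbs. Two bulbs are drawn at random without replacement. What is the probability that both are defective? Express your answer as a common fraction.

5/19

P(all defective) = 10/19 × 9/18 = 90/342 = 5/19.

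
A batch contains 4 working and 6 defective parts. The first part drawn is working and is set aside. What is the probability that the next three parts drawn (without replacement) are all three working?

With the first part removed, 3 working remain out of 9.
P = 3/9 × 2/8 × 1/7 = 6/504 = 1/84.

1/84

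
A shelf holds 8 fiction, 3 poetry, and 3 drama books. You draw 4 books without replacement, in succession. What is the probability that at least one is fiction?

P(no fiction) = 6/14 × 5/13 × 4/12 × 3/11 = 360/24024 = 15/1001.
P(at least one) = 1 − 15/1001 = 986/1001.

986/1001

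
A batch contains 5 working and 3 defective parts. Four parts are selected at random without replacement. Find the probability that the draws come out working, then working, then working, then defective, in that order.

Chain rule:
P = 5/8 × 4/7 × 3/6 × 3/5 = 180/1680 = 3/28.

3/28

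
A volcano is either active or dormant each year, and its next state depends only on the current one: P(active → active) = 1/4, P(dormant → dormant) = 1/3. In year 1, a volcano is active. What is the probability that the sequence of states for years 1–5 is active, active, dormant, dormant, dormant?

Year 1 is given. For each transition, use the conditional probability from the current state:
P(active | active) = 1/4; P(dormant | active) = 3/4; P(dormant | dormant) = 1/3; P(dormant | dormant) = 1/3.
P = 1/4 × 3/4 × 1/3 × 1/3 = 3/144 = 1/48.

1/48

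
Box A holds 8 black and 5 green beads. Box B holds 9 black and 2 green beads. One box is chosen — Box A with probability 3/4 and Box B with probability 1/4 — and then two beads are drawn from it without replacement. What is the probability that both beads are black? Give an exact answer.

From Box A: P(both black) = (8/13)(7/12) = 14/39.
From Box B: P(both black) = (9/11)(8/10) = 36/55.
Total probability = (3/4)(14/39) + (1/4)(36/55) = 619/1430.

619/1430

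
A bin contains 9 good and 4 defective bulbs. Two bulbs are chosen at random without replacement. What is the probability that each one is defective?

P = 4/13 × 3/12 = 12/156 = 1/13.

1/13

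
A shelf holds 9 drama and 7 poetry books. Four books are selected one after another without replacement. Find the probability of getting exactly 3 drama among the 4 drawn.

One ordering (drama drawn first) has probability 9/16 × 8/15 × 7/14 × 7/13 = 3528/43680 = 21/260.
There are C(4,3) = 4 such orderings, each equally likely, so P = 4 × 21/260 = 21/65.

21/65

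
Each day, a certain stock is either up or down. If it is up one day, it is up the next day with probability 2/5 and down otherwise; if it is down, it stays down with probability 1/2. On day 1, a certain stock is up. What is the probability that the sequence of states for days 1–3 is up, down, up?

Day 1 is given. For each transition, use the conditional probability from the current state:
P(down | up) = 3/5; P(up | down) = 1/2.
P = 3/5 × 1/2 = 3/10.

3/10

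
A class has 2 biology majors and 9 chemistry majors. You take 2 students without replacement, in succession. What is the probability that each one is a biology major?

1/55

P(every draw is a biology major) = 2/11 × 1/10 = 2/110 = 1/55.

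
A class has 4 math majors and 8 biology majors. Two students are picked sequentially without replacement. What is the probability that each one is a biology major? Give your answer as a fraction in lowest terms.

P(every draw is a biology major) = 8/12 × 7/11 = 56/132 = 14/33.

14/33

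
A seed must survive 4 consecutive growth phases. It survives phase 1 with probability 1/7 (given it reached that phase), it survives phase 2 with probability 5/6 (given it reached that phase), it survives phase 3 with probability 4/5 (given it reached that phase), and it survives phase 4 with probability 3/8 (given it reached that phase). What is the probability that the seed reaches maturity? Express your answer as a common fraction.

Multiplying along the chain,
P = 1/7 × 5/6 × 4/5 × 3/8 = 60/1680 = 1/28.

1/28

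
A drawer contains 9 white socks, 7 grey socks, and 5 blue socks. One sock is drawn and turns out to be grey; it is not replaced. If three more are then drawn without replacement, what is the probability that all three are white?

7/95

With the first sock removed, 9 white remain out of 20.
P = 9/20 × 8/19 × 7/18 = 504/6840 = 7/95.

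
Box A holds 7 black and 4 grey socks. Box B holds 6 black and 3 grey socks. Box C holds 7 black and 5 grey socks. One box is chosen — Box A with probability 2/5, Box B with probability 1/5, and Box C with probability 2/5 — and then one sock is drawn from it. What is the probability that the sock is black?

From Box A: P(black) = 7/11.
From Box B: P(black) = 6/9.
From Box C: P(black) = 7/12.
Total probability = (2/5)(7/11) + (1/5)(6/9) + (2/5)(7/12) = 41/66.

41/66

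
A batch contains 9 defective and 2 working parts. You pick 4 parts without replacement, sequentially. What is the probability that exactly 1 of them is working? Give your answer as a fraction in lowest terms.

One ordering (working drawn first) has probability 2/11 × 9/10 × 8/9 × 7/8 = 1008/7920 = 7/55.
There are C(4,1) = 4 such orderings, each equally likely, so P = 4 × 7/55 = 28/55.

28/55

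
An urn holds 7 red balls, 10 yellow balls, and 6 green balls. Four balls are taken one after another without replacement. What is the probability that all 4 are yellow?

P = 10/23 × 9/22 × 8/21 × 7/20 = 5040/212520 = 6/253.

6/253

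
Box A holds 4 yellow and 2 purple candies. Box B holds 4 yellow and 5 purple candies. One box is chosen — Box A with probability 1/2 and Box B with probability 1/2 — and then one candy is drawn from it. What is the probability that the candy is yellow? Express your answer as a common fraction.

5/9

From Box A: P(yellow) = 4/6.
From Box B: P(yellow) = 4/9.
Total probability = (1/2)(4/6) + (1/2)(4/9) = 5/9.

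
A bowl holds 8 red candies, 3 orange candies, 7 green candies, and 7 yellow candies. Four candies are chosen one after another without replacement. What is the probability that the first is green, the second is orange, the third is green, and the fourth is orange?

21/25300

Each draw changes the counts, so multiply the conditional probabilities along the sequence:
P = 7/25 × 3/24 × 6/23 × 2/22 = 252/303600 = 21/25300.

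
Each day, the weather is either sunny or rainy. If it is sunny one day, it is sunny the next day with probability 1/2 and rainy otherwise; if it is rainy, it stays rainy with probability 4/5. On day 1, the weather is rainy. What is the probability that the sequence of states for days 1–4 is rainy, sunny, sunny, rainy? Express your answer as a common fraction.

Day 1 is given. For each transition, use the conditional probability from the current state:
P(sunny | rainy) = 1/5; P(sunny | sunny) = 1/2; P(rainy | sunny) = 1/2.
P = 1/5 × 1/2 × 1/2 = 1/20.

1/20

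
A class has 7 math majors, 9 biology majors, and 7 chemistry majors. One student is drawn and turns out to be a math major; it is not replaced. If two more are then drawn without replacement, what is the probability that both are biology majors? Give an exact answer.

12/77

After the first draw, 9 of the remaining 22 students are biology majors.
P = 9/22 × 8/21 = 72/462 = 12/77.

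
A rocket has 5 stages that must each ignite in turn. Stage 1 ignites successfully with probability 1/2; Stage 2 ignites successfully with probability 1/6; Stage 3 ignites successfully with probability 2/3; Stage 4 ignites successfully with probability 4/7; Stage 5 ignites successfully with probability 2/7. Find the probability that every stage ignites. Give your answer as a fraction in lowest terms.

4/441

Multiplying along the chain,
P = 1/2 × 1/6 × 2/3 × 4/7 × 2/7 = 16/1764 = 4/441.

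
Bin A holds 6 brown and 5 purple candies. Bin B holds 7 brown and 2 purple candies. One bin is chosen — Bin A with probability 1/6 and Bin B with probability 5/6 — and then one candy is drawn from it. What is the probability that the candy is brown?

439/594

From Bin A: P(brown) = 6/11.
From Bin B: P(brown) = 7/9.
Total probability = (1/6)(6/11) + (5/6)(7/9) = 439/594.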